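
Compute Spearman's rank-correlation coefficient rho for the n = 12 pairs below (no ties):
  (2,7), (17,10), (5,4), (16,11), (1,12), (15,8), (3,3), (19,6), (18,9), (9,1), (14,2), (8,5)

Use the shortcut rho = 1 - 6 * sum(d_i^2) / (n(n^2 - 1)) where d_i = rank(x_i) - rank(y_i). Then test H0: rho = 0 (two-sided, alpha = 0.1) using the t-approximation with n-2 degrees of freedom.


Step 1: Rank x and y separately (midranks; no ties here).
rank(x): 2->2, 17->10, 5->4, 16->9, 1->1, 15->8, 3->3, 19->12, 18->11, 9->6, 14->7, 8->5
rank(y): 7->7, 10->10, 4->4, 11->11, 12->12, 8->8, 3->3, 6->6, 9->9, 1->1, 2->2, 5->5
Step 2: d_i = R_x(i) - R_y(i); compute d_i^2.
  (2-7)^2=25, (10-10)^2=0, (4-4)^2=0, (9-11)^2=4, (1-12)^2=121, (8-8)^2=0, (3-3)^2=0, (12-6)^2=36, (11-9)^2=4, (6-1)^2=25, (7-2)^2=25, (5-5)^2=0
sum(d^2) = 240.
Step 3: rho = 1 - 6*240 / (12*(12^2 - 1)) = 1 - 1440/1716 = 0.160839.
Step 4: Under H0, t = rho * sqrt((n-2)/(1-rho^2)) = 0.5153 ~ t(10).
Step 5: Two-sided p-value from the t-distribution with 10 df = 0.617523.
Step 6: alpha = 0.1. fail to reject H0.

rho = 0.1608, p = 0.617523, fail to reject H0 at alpha = 0.1.


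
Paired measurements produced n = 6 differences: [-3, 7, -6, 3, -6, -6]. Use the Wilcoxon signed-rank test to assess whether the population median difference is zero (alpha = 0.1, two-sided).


Step 1: Drop any zero differences (none here) and take |d_i|.
|d| = [3, 7, 6, 3, 6, 6]
Step 2: Midrank |d_i| (ties get averaged ranks).
ranks: |3|->1.5, |7|->6, |6|->4, |3|->1.5, |6|->4, |6|->4
Step 3: Attach original signs; sum ranks with positive sign and with negative sign.
W+ = 6 + 1.5 = 7.5
W- = 1.5 + 4 + 4 + 4 = 13.5
(Check: W+ + W- = 21 should equal n(n+1)/2 = 21.)
Step 4: Test statistic W = min(W+, W-) = 7.5.
Step 5: Ties in |d|, so use the tie-corrected normal approximation.
        E[W] = n(n+1)/4 = 6*7/4 = 10.5.
        Tie groups: |d|=3 (t=2), |d|=6 (t=3); sum(t^3 - t) = 30.
        Var[W] = n(n+1)(2n+1)/24 - sum(t^3-t)/48 = 546/24 - 30/48 = 22.125.
        z = (W - E[W]) / sqrt(Var[W]) = (7.5 - 10.5) / 4.7037 = -0.6378.
        Two-sided p = 2*Phi(z) = 0.523609.
Step 6: alpha = 0.1. fail to reject H0.

W+ = 7.5, W- = 13.5, W = min = 7.5, p = 0.523609, fail to reject H0.


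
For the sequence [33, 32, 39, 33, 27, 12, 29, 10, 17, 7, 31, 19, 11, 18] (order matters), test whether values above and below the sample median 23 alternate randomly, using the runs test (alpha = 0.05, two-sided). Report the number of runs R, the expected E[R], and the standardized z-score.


Step 1: Compute median = 23; label A = above, B = below.
Labels in order: AAAAABABBBABBB  (n_A = 7, n_B = 7)
Step 2: Count runs R = 6.
Step 3: Under H0 (random ordering), E[R] = 2*n_A*n_B/(n_A+n_B) + 1 = 2*7*7/14 + 1 = 8.0000.
        Var[R] = 2*n_A*n_B*(2*n_A*n_B - n_A - n_B) / ((n_A+n_B)^2 * (n_A+n_B-1)) = 8232/2548 = 3.2308.
        SD[R] = 1.7974.
Step 4: Continuity-corrected z = (R + 0.5 - E[R]) / SD[R] = (6 + 0.5 - 8.0000) / 1.7974 = -0.8345.
Step 5: Two-sided p-value via normal approximation = 2*(1 - Phi(|z|)) = 0.403986.
Step 6: alpha = 0.05. fail to reject H0.

R = 6, z = -0.8345, p = 0.403986, fail to reject H0.


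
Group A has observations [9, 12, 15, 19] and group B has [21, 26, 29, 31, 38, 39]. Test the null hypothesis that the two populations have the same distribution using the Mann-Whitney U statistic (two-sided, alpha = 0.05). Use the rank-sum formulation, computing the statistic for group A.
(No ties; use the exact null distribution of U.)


Step 1: Combine and sort all 10 observations; assign midranks.
sorted (value, group): (9,X), (12,X), (15,X), (19,X), (21,Y), (26,Y), (29,Y), (31,Y), (38,Y), (39,Y)
ranks: 9->1, 12->2, 15->3, 19->4, 21->5, 26->6, 29->7, 31->8, 38->9, 39->10
Step 2: Rank sum for X: R1 = 1 + 2 + 3 + 4 = 10.
Step 3: U_X = R1 - n1(n1+1)/2 = 10 - 4*5/2 = 10 - 10 = 0.
       U_Y = n1*n2 - U_X = 24 - 0 = 24.
Step 4: No ties, so the exact null distribution of U (based on enumerating the C(10,4) = 210 equally likely rank assignments) gives the two-sided p-value.
Step 5: p-value = 0.009524; compare to alpha = 0.05. reject H0.

U_X = 0, p = 0.009524, reject H0 at alpha = 0.05.


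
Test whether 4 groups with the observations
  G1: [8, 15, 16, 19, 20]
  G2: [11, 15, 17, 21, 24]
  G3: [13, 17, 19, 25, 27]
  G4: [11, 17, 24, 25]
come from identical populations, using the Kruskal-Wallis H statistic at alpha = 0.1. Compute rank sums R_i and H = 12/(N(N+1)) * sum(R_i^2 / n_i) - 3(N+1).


Step 1: Combine all N = 19 observations and assign midranks.
sorted (value, group, rank): (8,G1,1), (11,G2,2.5), (11,G4,2.5), (13,G3,4), (15,G1,5.5), (15,G2,5.5), (16,G1,7), (17,G2,9), (17,G3,9), (17,G4,9), (19,G1,11.5), (19,G3,11.5), (20,G1,13), (21,G2,14), (24,G2,15.5), (24,G4,15.5), (25,G3,17.5), (25,G4,17.5), (27,G3,19)
Step 2: Sum ranks within each group.
R_1 = 38 (n_1 = 5)
R_2 = 46.5 (n_2 = 5)
R_3 = 61 (n_3 = 5)
R_4 = 44.5 (n_4 = 4)
Step 3: H = 12/(N(N+1)) * sum(R_i^2/n_i) - 3(N+1)
     = 12/(19*20) * (38^2/5 + 46.5^2/5 + 61^2/5 + 44.5^2/4) - 3*20
     = 0.031579 * 1960.51 - 60
     = 1.910921.
Step 4: Ties present; correction factor C = 1 - 54/(19^3 - 19) = 0.992105. Corrected H = 1.910921 / 0.992105 = 1.926127.
Step 5: Under H0, H ~ chi^2(3); p-value = 0.587880.
Step 6: alpha = 0.1. fail to reject H0.

H = 1.9261, df = 3, p = 0.587880, fail to reject H0.


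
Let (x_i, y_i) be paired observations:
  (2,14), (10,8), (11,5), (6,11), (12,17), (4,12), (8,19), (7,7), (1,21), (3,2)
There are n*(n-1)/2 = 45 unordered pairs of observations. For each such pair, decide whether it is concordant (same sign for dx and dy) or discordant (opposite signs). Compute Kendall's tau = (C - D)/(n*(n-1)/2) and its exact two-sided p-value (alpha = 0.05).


Step 1: Enumerate the 45 unordered pairs (i,j) with i<j and classify each by sign(x_j-x_i) * sign(y_j-y_i).
  (1,2):dx=+8,dy=-6->D; (1,3):dx=+9,dy=-9->D; (1,4):dx=+4,dy=-3->D; (1,5):dx=+10,dy=+3->C
  (1,6):dx=+2,dy=-2->D; (1,7):dx=+6,dy=+5->C; (1,8):dx=+5,dy=-7->D; (1,9):dx=-1,dy=+7->D
  (1,10):dx=+1,dy=-12->D; (2,3):dx=+1,dy=-3->D; (2,4):dx=-4,dy=+3->D; (2,5):dx=+2,dy=+9->C
  (2,6):dx=-6,dy=+4->D; (2,7):dx=-2,dy=+11->D; (2,8):dx=-3,dy=-1->C; (2,9):dx=-9,dy=+13->D
  (2,10):dx=-7,dy=-6->C; (3,4):dx=-5,dy=+6->D; (3,5):dx=+1,dy=+12->C; (3,6):dx=-7,dy=+7->D
  (3,7):dx=-3,dy=+14->D; (3,8):dx=-4,dy=+2->D; (3,9):dx=-10,dy=+16->D; (3,10):dx=-8,dy=-3->C
  (4,5):dx=+6,dy=+6->C; (4,6):dx=-2,dy=+1->D; (4,7):dx=+2,dy=+8->C; (4,8):dx=+1,dy=-4->D
  (4,9):dx=-5,dy=+10->D; (4,10):dx=-3,dy=-9->C; (5,6):dx=-8,dy=-5->C; (5,7):dx=-4,dy=+2->D
  (5,8):dx=-5,dy=-10->C; (5,9):dx=-11,dy=+4->D; (5,10):dx=-9,dy=-15->C; (6,7):dx=+4,dy=+7->C
  (6,8):dx=+3,dy=-5->D; (6,9):dx=-3,dy=+9->D; (6,10):dx=-1,dy=-10->C; (7,8):dx=-1,dy=-12->C
  (7,9):dx=-7,dy=+2->D; (7,10):dx=-5,dy=-17->C; (8,9):dx=-6,dy=+14->D; (8,10):dx=-4,dy=-5->C
  (9,10):dx=+2,dy=-19->D
Step 2: C = 18, D = 27, total pairs = 45.
Step 3: tau = (C - D)/(n(n-1)/2) = (18 - 27)/45 = -0.200000.
Step 4: Exact two-sided p-value (enumerate n! = 3628800 permutations of y under H0): p = 0.484313.
Step 5: alpha = 0.05. fail to reject H0.

tau_b = -0.2000 (C=18, D=27), p = 0.484313, fail to reject H0.


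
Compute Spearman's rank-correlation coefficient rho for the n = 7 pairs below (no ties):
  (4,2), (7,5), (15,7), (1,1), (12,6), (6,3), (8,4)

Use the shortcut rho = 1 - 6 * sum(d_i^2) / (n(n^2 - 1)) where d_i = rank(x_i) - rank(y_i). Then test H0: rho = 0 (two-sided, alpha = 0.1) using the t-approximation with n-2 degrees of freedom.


Step 1: Rank x and y separately (midranks; no ties here).
rank(x): 4->2, 7->4, 15->7, 1->1, 12->6, 6->3, 8->5
rank(y): 2->2, 5->5, 7->7, 1->1, 6->6, 3->3, 4->4
Step 2: d_i = R_x(i) - R_y(i); compute d_i^2.
  (2-2)^2=0, (4-5)^2=1, (7-7)^2=0, (1-1)^2=0, (6-6)^2=0, (3-3)^2=0, (5-4)^2=1
sum(d^2) = 2.
Step 3: rho = 1 - 6*2 / (7*(7^2 - 1)) = 1 - 12/336 = 0.964286.
Step 4: Under H0, t = rho * sqrt((n-2)/(1-rho^2)) = 8.1408 ~ t(5).
Step 5: Two-sided p-value from the t-distribution with 5 df = 0.000454.
Step 6: alpha = 0.1. reject H0.

rho = 0.9643, p = 0.000454, reject H0 at alpha = 0.1.


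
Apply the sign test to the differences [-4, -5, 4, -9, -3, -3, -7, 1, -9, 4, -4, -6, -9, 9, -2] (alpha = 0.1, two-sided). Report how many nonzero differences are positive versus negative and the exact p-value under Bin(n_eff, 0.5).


Step 1: Discard zero differences. Original n = 15; n_eff = number of nonzero differences = 15.
Nonzero differences (with sign): -4, -5, +4, -9, -3, -3, -7, +1, -9, +4, -4, -6, -9, +9, -2
Step 2: Count signs: positive = 4, negative = 11.
Step 3: Under H0: P(positive) = 0.5, so the number of positives S ~ Bin(15, 0.5).
Step 4: Two-sided exact p-value = sum of Bin(15,0.5) probabilities at or below the observed probability = 0.118469.
Step 5: alpha = 0.1. fail to reject H0.

n_eff = 15, pos = 4, neg = 11, p = 0.118469, fail to reject H0.


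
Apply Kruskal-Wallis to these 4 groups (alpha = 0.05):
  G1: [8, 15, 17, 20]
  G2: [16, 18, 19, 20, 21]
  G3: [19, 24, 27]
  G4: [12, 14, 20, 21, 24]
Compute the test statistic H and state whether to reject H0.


Step 1: Combine all N = 17 observations and assign midranks.
sorted (value, group, rank): (8,G1,1), (12,G4,2), (14,G4,3), (15,G1,4), (16,G2,5), (17,G1,6), (18,G2,7), (19,G2,8.5), (19,G3,8.5), (20,G1,11), (20,G2,11), (20,G4,11), (21,G2,13.5), (21,G4,13.5), (24,G3,15.5), (24,G4,15.5), (27,G3,17)
Step 2: Sum ranks within each group.
R_1 = 22 (n_1 = 4)
R_2 = 45 (n_2 = 5)
R_3 = 41 (n_3 = 3)
R_4 = 45 (n_4 = 5)
Step 3: H = 12/(N(N+1)) * sum(R_i^2/n_i) - 3(N+1)
     = 12/(17*18) * (22^2/4 + 45^2/5 + 41^2/3 + 45^2/5) - 3*18
     = 0.039216 * 1491.33 - 54
     = 4.483660.
Step 4: Ties present; correction factor C = 1 - 42/(17^3 - 17) = 0.991422. Corrected H = 4.483660 / 0.991422 = 4.522456.
Step 5: Under H0, H ~ chi^2(3); p-value = 0.210296.
Step 6: alpha = 0.05. fail to reject H0.

H = 4.5225, df = 3, p = 0.210296, fail to reject H0.


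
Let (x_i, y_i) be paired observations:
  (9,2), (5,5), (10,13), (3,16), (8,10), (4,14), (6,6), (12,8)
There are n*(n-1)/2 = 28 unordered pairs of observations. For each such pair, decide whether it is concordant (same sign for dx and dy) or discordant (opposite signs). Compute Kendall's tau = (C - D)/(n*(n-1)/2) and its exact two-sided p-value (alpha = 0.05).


Step 1: Enumerate the 28 unordered pairs (i,j) with i<j and classify each by sign(x_j-x_i) * sign(y_j-y_i).
  (1,2):dx=-4,dy=+3->D; (1,3):dx=+1,dy=+11->C; (1,4):dx=-6,dy=+14->D; (1,5):dx=-1,dy=+8->D
  (1,6):dx=-5,dy=+12->D; (1,7):dx=-3,dy=+4->D; (1,8):dx=+3,dy=+6->C; (2,3):dx=+5,dy=+8->C
  (2,4):dx=-2,dy=+11->D; (2,5):dx=+3,dy=+5->C; (2,6):dx=-1,dy=+9->D; (2,7):dx=+1,dy=+1->C
  (2,8):dx=+7,dy=+3->C; (3,4):dx=-7,dy=+3->D; (3,5):dx=-2,dy=-3->C; (3,6):dx=-6,dy=+1->D
  (3,7):dx=-4,dy=-7->C; (3,8):dx=+2,dy=-5->D; (4,5):dx=+5,dy=-6->D; (4,6):dx=+1,dy=-2->D
  (4,7):dx=+3,dy=-10->D; (4,8):dx=+9,dy=-8->D; (5,6):dx=-4,dy=+4->D; (5,7):dx=-2,dy=-4->C
  (5,8):dx=+4,dy=-2->D; (6,7):dx=+2,dy=-8->D; (6,8):dx=+8,dy=-6->D; (7,8):dx=+6,dy=+2->C
Step 2: C = 10, D = 18, total pairs = 28.
Step 3: tau = (C - D)/(n(n-1)/2) = (10 - 18)/28 = -0.285714.
Step 4: Exact two-sided p-value (enumerate n! = 40320 permutations of y under H0): p = 0.398760.
Step 5: alpha = 0.05. fail to reject H0.

tau_b = -0.2857 (C=10, D=18), p = 0.398760, fail to reject H0.


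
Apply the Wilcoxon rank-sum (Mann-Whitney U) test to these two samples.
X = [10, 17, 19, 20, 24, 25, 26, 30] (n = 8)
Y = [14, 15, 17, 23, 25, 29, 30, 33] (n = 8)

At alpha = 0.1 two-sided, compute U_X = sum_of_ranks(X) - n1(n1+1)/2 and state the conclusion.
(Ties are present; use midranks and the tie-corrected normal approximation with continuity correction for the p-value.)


Step 1: Combine and sort all 16 observations; assign midranks.
sorted (value, group): (10,X), (14,Y), (15,Y), (17,X), (17,Y), (19,X), (20,X), (23,Y), (24,X), (25,X), (25,Y), (26,X), (29,Y), (30,X), (30,Y), (33,Y)
ranks: 10->1, 14->2, 15->3, 17->4.5, 17->4.5, 19->6, 20->7, 23->8, 24->9, 25->10.5, 25->10.5, 26->12, 29->13, 30->14.5, 30->14.5, 33->16
Step 2: Rank sum for X: R1 = 1 + 4.5 + 6 + 7 + 9 + 10.5 + 12 + 14.5 = 64.5.
Step 3: U_X = R1 - n1(n1+1)/2 = 64.5 - 8*9/2 = 64.5 - 36 = 28.5.
       U_Y = n1*n2 - U_X = 64 - 28.5 = 35.5.
Step 4: Ties are present, so use the tie-corrected normal approximation (with continuity correction) for the p-value.
Step 5: p-value = 0.752184; compare to alpha = 0.1. fail to reject H0.

U_X = 28.5, p = 0.752184, fail to reject H0 at alpha = 0.1.


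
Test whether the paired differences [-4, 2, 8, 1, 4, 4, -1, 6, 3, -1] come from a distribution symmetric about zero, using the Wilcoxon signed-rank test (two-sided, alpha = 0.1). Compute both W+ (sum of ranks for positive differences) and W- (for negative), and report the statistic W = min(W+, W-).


Step 1: Drop any zero differences (none here) and take |d_i|.
|d| = [4, 2, 8, 1, 4, 4, 1, 6, 3, 1]
Step 2: Midrank |d_i| (ties get averaged ranks).
ranks: |4|->7, |2|->4, |8|->10, |1|->2, |4|->7, |4|->7, |1|->2, |6|->9, |3|->5, |1|->2
Step 3: Attach original signs; sum ranks with positive sign and with negative sign.
W+ = 4 + 10 + 2 + 7 + 7 + 9 + 5 = 44
W- = 7 + 2 + 2 = 11
(Check: W+ + W- = 55 should equal n(n+1)/2 = 55.)
Step 4: Test statistic W = min(W+, W-) = 11.
Step 5: Ties in |d|, so use the tie-corrected normal approximation.
        E[W] = n(n+1)/4 = 10*11/4 = 27.5.
        Tie groups: |d|=1 (t=3), |d|=4 (t=3); sum(t^3 - t) = 48.
        Var[W] = n(n+1)(2n+1)/24 - sum(t^3-t)/48 = 2310/24 - 48/48 = 95.25.
        z = (W - E[W]) / sqrt(Var[W]) = (11 - 27.5) / 9.7596 = -1.6906.
        Two-sided p = 2*Phi(z) = 0.090905.
Step 6: alpha = 0.1. reject H0.

W+ = 44, W- = 11, W = min = 11, p = 0.090905, reject H0.


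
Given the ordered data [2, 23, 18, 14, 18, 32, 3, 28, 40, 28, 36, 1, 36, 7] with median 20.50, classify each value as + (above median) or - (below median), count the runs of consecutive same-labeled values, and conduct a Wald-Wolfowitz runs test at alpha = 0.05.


Step 1: Compute median = 20.50; label A = above, B = below.
Labels in order: BABBBABAAAABAB  (n_A = 7, n_B = 7)
Step 2: Count runs R = 9.
Step 3: Under H0 (random ordering), E[R] = 2*n_A*n_B/(n_A+n_B) + 1 = 2*7*7/14 + 1 = 8.0000.
        Var[R] = 2*n_A*n_B*(2*n_A*n_B - n_A - n_B) / ((n_A+n_B)^2 * (n_A+n_B-1)) = 8232/2548 = 3.2308.
        SD[R] = 1.7974.
Step 4: Continuity-corrected z = (R - 0.5 - E[R]) / SD[R] = (9 - 0.5 - 8.0000) / 1.7974 = 0.2782.
Step 5: Two-sided p-value via normal approximation = 2*(1 - Phi(|z|)) = 0.780879.
Step 6: alpha = 0.05. fail to reject H0.

R = 9, z = 0.2782, p = 0.780879, fail to reject H0.


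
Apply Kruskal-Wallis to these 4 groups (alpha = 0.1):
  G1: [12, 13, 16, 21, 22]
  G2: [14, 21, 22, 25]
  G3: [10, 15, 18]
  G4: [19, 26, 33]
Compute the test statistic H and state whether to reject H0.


Step 1: Combine all N = 15 observations and assign midranks.
sorted (value, group, rank): (10,G3,1), (12,G1,2), (13,G1,3), (14,G2,4), (15,G3,5), (16,G1,6), (18,G3,7), (19,G4,8), (21,G1,9.5), (21,G2,9.5), (22,G1,11.5), (22,G2,11.5), (25,G2,13), (26,G4,14), (33,G4,15)
Step 2: Sum ranks within each group.
R_1 = 32 (n_1 = 5)
R_2 = 38 (n_2 = 4)
R_3 = 13 (n_3 = 3)
R_4 = 37 (n_4 = 3)
Step 3: H = 12/(N(N+1)) * sum(R_i^2/n_i) - 3(N+1)
     = 12/(15*16) * (32^2/5 + 38^2/4 + 13^2/3 + 37^2/3) - 3*16
     = 0.050000 * 1078.47 - 48
     = 5.923333.
Step 4: Ties present; correction factor C = 1 - 12/(15^3 - 15) = 0.996429. Corrected H = 5.923333 / 0.996429 = 5.944564.
Step 5: Under H0, H ~ chi^2(3); p-value = 0.114339.
Step 6: alpha = 0.1. fail to reject H0.

H = 5.9446, df = 3, p = 0.114339, fail to reject H0.


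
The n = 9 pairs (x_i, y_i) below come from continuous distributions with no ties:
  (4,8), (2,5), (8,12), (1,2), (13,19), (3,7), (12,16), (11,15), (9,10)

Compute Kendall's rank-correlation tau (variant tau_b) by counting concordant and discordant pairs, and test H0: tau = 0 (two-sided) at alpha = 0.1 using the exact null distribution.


Step 1: Enumerate the 36 unordered pairs (i,j) with i<j and classify each by sign(x_j-x_i) * sign(y_j-y_i).
  (1,2):dx=-2,dy=-3->C; (1,3):dx=+4,dy=+4->C; (1,4):dx=-3,dy=-6->C; (1,5):dx=+9,dy=+11->C
  (1,6):dx=-1,dy=-1->C; (1,7):dx=+8,dy=+8->C; (1,8):dx=+7,dy=+7->C; (1,9):dx=+5,dy=+2->C
  (2,3):dx=+6,dy=+7->C; (2,4):dx=-1,dy=-3->C; (2,5):dx=+11,dy=+14->C; (2,6):dx=+1,dy=+2->C
  (2,7):dx=+10,dy=+11->C; (2,8):dx=+9,dy=+10->C; (2,9):dx=+7,dy=+5->C; (3,4):dx=-7,dy=-10->C
  (3,5):dx=+5,dy=+7->C; (3,6):dx=-5,dy=-5->C; (3,7):dx=+4,dy=+4->C; (3,8):dx=+3,dy=+3->C
  (3,9):dx=+1,dy=-2->D; (4,5):dx=+12,dy=+17->C; (4,6):dx=+2,dy=+5->C; (4,7):dx=+11,dy=+14->C
  (4,8):dx=+10,dy=+13->C; (4,9):dx=+8,dy=+8->C; (5,6):dx=-10,dy=-12->C; (5,7):dx=-1,dy=-3->C
  (5,8):dx=-2,dy=-4->C; (5,9):dx=-4,dy=-9->C; (6,7):dx=+9,dy=+9->C; (6,8):dx=+8,dy=+8->C
  (6,9):dx=+6,dy=+3->C; (7,8):dx=-1,dy=-1->C; (7,9):dx=-3,dy=-6->C; (8,9):dx=-2,dy=-5->C
Step 2: C = 35, D = 1, total pairs = 36.
Step 3: tau = (C - D)/(n(n-1)/2) = (35 - 1)/36 = 0.944444.
Step 4: Exact two-sided p-value (enumerate n! = 362880 permutations of y under H0): p = 0.000050.
Step 5: alpha = 0.1. reject H0.

tau_b = 0.9444 (C=35, D=1), p = 0.000050, reject H0.


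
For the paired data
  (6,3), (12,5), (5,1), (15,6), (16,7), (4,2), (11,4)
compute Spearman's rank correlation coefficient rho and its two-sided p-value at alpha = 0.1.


Step 1: Rank x and y separately (midranks; no ties here).
rank(x): 6->3, 12->5, 5->2, 15->6, 16->7, 4->1, 11->4
rank(y): 3->3, 5->5, 1->1, 6->6, 7->7, 2->2, 4->4
Step 2: d_i = R_x(i) - R_y(i); compute d_i^2.
  (3-3)^2=0, (5-5)^2=0, (2-1)^2=1, (6-6)^2=0, (7-7)^2=0, (1-2)^2=1, (4-4)^2=0
sum(d^2) = 2.
Step 3: rho = 1 - 6*2 / (7*(7^2 - 1)) = 1 - 12/336 = 0.964286.
Step 4: Under H0, t = rho * sqrt((n-2)/(1-rho^2)) = 8.1408 ~ t(5).
Step 5: Two-sided p-value from the t-distribution with 5 df = 0.000454.
Step 6: alpha = 0.1. reject H0.

rho = 0.9643, p = 0.000454, reject H0 at alpha = 0.1.


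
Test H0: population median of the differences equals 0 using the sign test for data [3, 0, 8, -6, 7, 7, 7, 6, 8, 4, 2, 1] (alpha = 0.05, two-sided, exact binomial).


Step 1: Discard zero differences. Original n = 12; n_eff = number of nonzero differences = 11.
Nonzero differences (with sign): +3, +8, -6, +7, +7, +7, +6, +8, +4, +2, +1
Step 2: Count signs: positive = 10, negative = 1.
Step 3: Under H0: P(positive) = 0.5, so the number of positives S ~ Bin(11, 0.5).
Step 4: Two-sided exact p-value = sum of Bin(11,0.5) probabilities at or below the observed probability = 0.011719.
Step 5: alpha = 0.05. reject H0.

n_eff = 11, pos = 10, neg = 1, p = 0.011719, reject H0.


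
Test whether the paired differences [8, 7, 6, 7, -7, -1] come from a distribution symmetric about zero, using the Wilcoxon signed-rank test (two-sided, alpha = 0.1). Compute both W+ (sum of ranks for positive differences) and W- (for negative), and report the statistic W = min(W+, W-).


Step 1: Drop any zero differences (none here) and take |d_i|.
|d| = [8, 7, 6, 7, 7, 1]
Step 2: Midrank |d_i| (ties get averaged ranks).
ranks: |8|->6, |7|->4, |6|->2, |7|->4, |7|->4, |1|->1
Step 3: Attach original signs; sum ranks with positive sign and with negative sign.
W+ = 6 + 4 + 2 + 4 = 16
W- = 4 + 1 = 5
(Check: W+ + W- = 21 should equal n(n+1)/2 = 21.)
Step 4: Test statistic W = min(W+, W-) = 5.
Step 5: Ties in |d|, so use the tie-corrected normal approximation.
        E[W] = n(n+1)/4 = 6*7/4 = 10.5.
        Tie groups: |d|=7 (t=3); sum(t^3 - t) = 24.
        Var[W] = n(n+1)(2n+1)/24 - sum(t^3-t)/48 = 546/24 - 24/48 = 22.25.
        z = (W - E[W]) / sqrt(Var[W]) = (5 - 10.5) / 4.7170 = -1.1660.
        Two-sided p = 2*Phi(z) = 0.243615.
Step 6: alpha = 0.1. fail to reject H0.

W+ = 16, W- = 5, W = min = 5, p = 0.243615, fail to reject H0.


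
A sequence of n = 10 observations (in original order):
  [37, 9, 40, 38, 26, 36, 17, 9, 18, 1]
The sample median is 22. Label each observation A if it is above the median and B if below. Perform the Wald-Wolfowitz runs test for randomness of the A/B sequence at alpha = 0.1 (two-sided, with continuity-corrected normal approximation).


Step 1: Compute median = 22; label A = above, B = below.
Labels in order: ABAAAABBBB  (n_A = 5, n_B = 5)
Step 2: Count runs R = 4.
Step 3: Under H0 (random ordering), E[R] = 2*n_A*n_B/(n_A+n_B) + 1 = 2*5*5/10 + 1 = 6.0000.
        Var[R] = 2*n_A*n_B*(2*n_A*n_B - n_A - n_B) / ((n_A+n_B)^2 * (n_A+n_B-1)) = 2000/900 = 2.2222.
        SD[R] = 1.4907.
Step 4: Continuity-corrected z = (R + 0.5 - E[R]) / SD[R] = (4 + 0.5 - 6.0000) / 1.4907 = -1.0062.
Step 5: Two-sided p-value via normal approximation = 2*(1 - Phi(|z|)) = 0.314305.
Step 6: alpha = 0.1. fail to reject H0.

R = 4, z = -1.0062, p = 0.314305, fail to reject H0.


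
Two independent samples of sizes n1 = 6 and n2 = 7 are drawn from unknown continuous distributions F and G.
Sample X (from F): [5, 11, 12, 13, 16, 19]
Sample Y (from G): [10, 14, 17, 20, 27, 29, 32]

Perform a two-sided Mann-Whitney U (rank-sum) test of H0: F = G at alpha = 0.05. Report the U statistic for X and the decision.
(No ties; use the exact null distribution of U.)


Step 1: Combine and sort all 13 observations; assign midranks.
sorted (value, group): (5,X), (10,Y), (11,X), (12,X), (13,X), (14,Y), (16,X), (17,Y), (19,X), (20,Y), (27,Y), (29,Y), (32,Y)
ranks: 5->1, 10->2, 11->3, 12->4, 13->5, 14->6, 16->7, 17->8, 19->9, 20->10, 27->11, 29->12, 32->13
Step 2: Rank sum for X: R1 = 1 + 3 + 4 + 5 + 7 + 9 = 29.
Step 3: U_X = R1 - n1(n1+1)/2 = 29 - 6*7/2 = 29 - 21 = 8.
       U_Y = n1*n2 - U_X = 42 - 8 = 34.
Step 4: No ties, so the exact null distribution of U (based on enumerating the C(13,6) = 1716 equally likely rank assignments) gives the two-sided p-value.
Step 5: p-value = 0.073427; compare to alpha = 0.05. fail to reject H0.

U_X = 8, p = 0.073427, fail to reject H0 at alpha = 0.05.


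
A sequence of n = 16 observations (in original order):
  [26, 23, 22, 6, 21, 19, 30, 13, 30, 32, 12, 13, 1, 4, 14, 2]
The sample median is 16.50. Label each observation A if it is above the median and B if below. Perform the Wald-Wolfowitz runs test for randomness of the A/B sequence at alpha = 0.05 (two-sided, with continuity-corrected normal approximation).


Step 1: Compute median = 16.50; label A = above, B = below.
Labels in order: AAABAAABAABBBBBB  (n_A = 8, n_B = 8)
Step 2: Count runs R = 6.
Step 3: Under H0 (random ordering), E[R] = 2*n_A*n_B/(n_A+n_B) + 1 = 2*8*8/16 + 1 = 9.0000.
        Var[R] = 2*n_A*n_B*(2*n_A*n_B - n_A - n_B) / ((n_A+n_B)^2 * (n_A+n_B-1)) = 14336/3840 = 3.7333.
        SD[R] = 1.9322.
Step 4: Continuity-corrected z = (R + 0.5 - E[R]) / SD[R] = (6 + 0.5 - 9.0000) / 1.9322 = -1.2939.
Step 5: Two-sided p-value via normal approximation = 2*(1 - Phi(|z|)) = 0.195709.
Step 6: alpha = 0.05. fail to reject H0.

R = 6, z = -1.2939, p = 0.195709, fail to reject H0.


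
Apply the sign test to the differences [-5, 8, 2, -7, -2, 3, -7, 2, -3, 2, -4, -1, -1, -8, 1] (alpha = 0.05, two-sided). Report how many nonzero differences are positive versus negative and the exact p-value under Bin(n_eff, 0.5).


Step 1: Discard zero differences. Original n = 15; n_eff = number of nonzero differences = 15.
Nonzero differences (with sign): -5, +8, +2, -7, -2, +3, -7, +2, -3, +2, -4, -1, -1, -8, +1
Step 2: Count signs: positive = 6, negative = 9.
Step 3: Under H0: P(positive) = 0.5, so the number of positives S ~ Bin(15, 0.5).
Step 4: Two-sided exact p-value = sum of Bin(15,0.5) probabilities at or below the observed probability = 0.607239.
Step 5: alpha = 0.05. fail to reject H0.

n_eff = 15, pos = 6, neg = 9, p = 0.607239, fail to reject H0.


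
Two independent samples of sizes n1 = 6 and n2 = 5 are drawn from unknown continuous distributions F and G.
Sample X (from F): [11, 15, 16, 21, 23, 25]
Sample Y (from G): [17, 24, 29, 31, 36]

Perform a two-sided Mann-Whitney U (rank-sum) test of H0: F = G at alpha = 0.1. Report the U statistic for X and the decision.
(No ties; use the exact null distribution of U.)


Step 1: Combine and sort all 11 observations; assign midranks.
sorted (value, group): (11,X), (15,X), (16,X), (17,Y), (21,X), (23,X), (24,Y), (25,X), (29,Y), (31,Y), (36,Y)
ranks: 11->1, 15->2, 16->3, 17->4, 21->5, 23->6, 24->7, 25->8, 29->9, 31->10, 36->11
Step 2: Rank sum for X: R1 = 1 + 2 + 3 + 5 + 6 + 8 = 25.
Step 3: U_X = R1 - n1(n1+1)/2 = 25 - 6*7/2 = 25 - 21 = 4.
       U_Y = n1*n2 - U_X = 30 - 4 = 26.
Step 4: No ties, so the exact null distribution of U (based on enumerating the C(11,6) = 462 equally likely rank assignments) gives the two-sided p-value.
Step 5: p-value = 0.051948; compare to alpha = 0.1. reject H0.

U_X = 4, p = 0.051948, reject H0 at alpha = 0.1.


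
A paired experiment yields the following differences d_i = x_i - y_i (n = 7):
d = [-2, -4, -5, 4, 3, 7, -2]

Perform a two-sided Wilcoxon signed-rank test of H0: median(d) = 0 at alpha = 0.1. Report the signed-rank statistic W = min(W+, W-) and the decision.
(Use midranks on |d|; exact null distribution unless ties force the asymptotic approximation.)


Step 1: Drop any zero differences (none here) and take |d_i|.
|d| = [2, 4, 5, 4, 3, 7, 2]
Step 2: Midrank |d_i| (ties get averaged ranks).
ranks: |2|->1.5, |4|->4.5, |5|->6, |4|->4.5, |3|->3, |7|->7, |2|->1.5
Step 3: Attach original signs; sum ranks with positive sign and with negative sign.
W+ = 4.5 + 3 + 7 = 14.5
W- = 1.5 + 4.5 + 6 + 1.5 = 13.5
(Check: W+ + W- = 28 should equal n(n+1)/2 = 28.)
Step 4: Test statistic W = min(W+, W-) = 13.5.
Step 5: Ties in |d|, so use the tie-corrected normal approximation.
        E[W] = n(n+1)/4 = 7*8/4 = 14.
        Tie groups: |d|=2 (t=2), |d|=4 (t=2); sum(t^3 - t) = 12.
        Var[W] = n(n+1)(2n+1)/24 - sum(t^3-t)/48 = 840/24 - 12/48 = 34.75.
        z = (W - E[W]) / sqrt(Var[W]) = (13.5 - 14) / 5.8949 = -0.0848.
        Two-sided p = 2*Phi(z) = 0.932405.
Step 6: alpha = 0.1. fail to reject H0.

W+ = 14.5, W- = 13.5, W = min = 13.5, p = 0.932405, fail to reject H0.


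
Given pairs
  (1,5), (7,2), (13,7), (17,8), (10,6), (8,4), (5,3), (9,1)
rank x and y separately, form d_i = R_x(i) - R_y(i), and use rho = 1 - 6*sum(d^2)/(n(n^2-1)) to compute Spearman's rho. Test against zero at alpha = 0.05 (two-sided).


Step 1: Rank x and y separately (midranks; no ties here).
rank(x): 1->1, 7->3, 13->7, 17->8, 10->6, 8->4, 5->2, 9->5
rank(y): 5->5, 2->2, 7->7, 8->8, 6->6, 4->4, 3->3, 1->1
Step 2: d_i = R_x(i) - R_y(i); compute d_i^2.
  (1-5)^2=16, (3-2)^2=1, (7-7)^2=0, (8-8)^2=0, (6-6)^2=0, (4-4)^2=0, (2-3)^2=1, (5-1)^2=16
sum(d^2) = 34.
Step 3: rho = 1 - 6*34 / (8*(8^2 - 1)) = 1 - 204/504 = 0.595238.
Step 4: Under H0, t = rho * sqrt((n-2)/(1-rho^2)) = 1.8145 ~ t(6).
Step 5: Two-sided p-value from the t-distribution with 6 df = 0.119530.
Step 6: alpha = 0.05. fail to reject H0.

rho = 0.5952, p = 0.119530, fail to reject H0 at alpha = 0.05.


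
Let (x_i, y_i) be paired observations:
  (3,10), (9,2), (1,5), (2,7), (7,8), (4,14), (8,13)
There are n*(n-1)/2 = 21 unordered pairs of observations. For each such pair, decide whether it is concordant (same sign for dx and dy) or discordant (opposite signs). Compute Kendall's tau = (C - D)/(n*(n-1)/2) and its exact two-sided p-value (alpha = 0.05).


Step 1: Enumerate the 21 unordered pairs (i,j) with i<j and classify each by sign(x_j-x_i) * sign(y_j-y_i).
  (1,2):dx=+6,dy=-8->D; (1,3):dx=-2,dy=-5->C; (1,4):dx=-1,dy=-3->C; (1,5):dx=+4,dy=-2->D
  (1,6):dx=+1,dy=+4->C; (1,7):dx=+5,dy=+3->C; (2,3):dx=-8,dy=+3->D; (2,4):dx=-7,dy=+5->D
  (2,5):dx=-2,dy=+6->D; (2,6):dx=-5,dy=+12->D; (2,7):dx=-1,dy=+11->D; (3,4):dx=+1,dy=+2->C
  (3,5):dx=+6,dy=+3->C; (3,6):dx=+3,dy=+9->C; (3,7):dx=+7,dy=+8->C; (4,5):dx=+5,dy=+1->C
  (4,6):dx=+2,dy=+7->C; (4,7):dx=+6,dy=+6->C; (5,6):dx=-3,dy=+6->D; (5,7):dx=+1,dy=+5->C
  (6,7):dx=+4,dy=-1->D
Step 2: C = 12, D = 9, total pairs = 21.
Step 3: tau = (C - D)/(n(n-1)/2) = (12 - 9)/21 = 0.142857.
Step 4: Exact two-sided p-value (enumerate n! = 5040 permutations of y under H0): p = 0.772619.
Step 5: alpha = 0.05. fail to reject H0.

tau_b = 0.1429 (C=12, D=9), p = 0.772619, fail to reject H0.


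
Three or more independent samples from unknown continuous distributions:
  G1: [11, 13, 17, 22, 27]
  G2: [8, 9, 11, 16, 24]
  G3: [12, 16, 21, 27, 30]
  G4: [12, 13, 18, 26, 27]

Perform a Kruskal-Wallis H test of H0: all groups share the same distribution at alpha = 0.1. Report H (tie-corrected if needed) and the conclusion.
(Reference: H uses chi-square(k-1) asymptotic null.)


Step 1: Combine all N = 20 observations and assign midranks.
sorted (value, group, rank): (8,G2,1), (9,G2,2), (11,G1,3.5), (11,G2,3.5), (12,G3,5.5), (12,G4,5.5), (13,G1,7.5), (13,G4,7.5), (16,G2,9.5), (16,G3,9.5), (17,G1,11), (18,G4,12), (21,G3,13), (22,G1,14), (24,G2,15), (26,G4,16), (27,G1,18), (27,G3,18), (27,G4,18), (30,G3,20)
Step 2: Sum ranks within each group.
R_1 = 54 (n_1 = 5)
R_2 = 31 (n_2 = 5)
R_3 = 66 (n_3 = 5)
R_4 = 59 (n_4 = 5)
Step 3: H = 12/(N(N+1)) * sum(R_i^2/n_i) - 3(N+1)
     = 12/(20*21) * (54^2/5 + 31^2/5 + 66^2/5 + 59^2/5) - 3*21
     = 0.028571 * 2342.8 - 63
     = 3.937143.
Step 4: Ties present; correction factor C = 1 - 48/(20^3 - 20) = 0.993985. Corrected H = 3.937143 / 0.993985 = 3.960968.
Step 5: Under H0, H ~ chi^2(3); p-value = 0.265710.
Step 6: alpha = 0.1. fail to reject H0.

H = 3.9610, df = 3, p = 0.265710, fail to reject H0.


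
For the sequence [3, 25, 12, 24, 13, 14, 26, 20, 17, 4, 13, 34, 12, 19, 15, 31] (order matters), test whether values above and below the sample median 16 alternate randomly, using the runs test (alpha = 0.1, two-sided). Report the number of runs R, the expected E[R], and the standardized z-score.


Step 1: Compute median = 16; label A = above, B = below.
Labels in order: BABABBAAABBABABA  (n_A = 8, n_B = 8)
Step 2: Count runs R = 12.
Step 3: Under H0 (random ordering), E[R] = 2*n_A*n_B/(n_A+n_B) + 1 = 2*8*8/16 + 1 = 9.0000.
        Var[R] = 2*n_A*n_B*(2*n_A*n_B - n_A - n_B) / ((n_A+n_B)^2 * (n_A+n_B-1)) = 14336/3840 = 3.7333.
        SD[R] = 1.9322.
Step 4: Continuity-corrected z = (R - 0.5 - E[R]) / SD[R] = (12 - 0.5 - 9.0000) / 1.9322 = 1.2939.
Step 5: Two-sided p-value via normal approximation = 2*(1 - Phi(|z|)) = 0.195709.
Step 6: alpha = 0.1. fail to reject H0.

R = 12, z = 1.2939, p = 0.195709, fail to reject H0.


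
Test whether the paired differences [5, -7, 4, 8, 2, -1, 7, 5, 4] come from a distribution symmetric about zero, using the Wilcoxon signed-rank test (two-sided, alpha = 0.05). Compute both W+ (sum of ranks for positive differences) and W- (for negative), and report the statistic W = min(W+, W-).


Step 1: Drop any zero differences (none here) and take |d_i|.
|d| = [5, 7, 4, 8, 2, 1, 7, 5, 4]
Step 2: Midrank |d_i| (ties get averaged ranks).
ranks: |5|->5.5, |7|->7.5, |4|->3.5, |8|->9, |2|->2, |1|->1, |7|->7.5, |5|->5.5, |4|->3.5
Step 3: Attach original signs; sum ranks with positive sign and with negative sign.
W+ = 5.5 + 3.5 + 9 + 2 + 7.5 + 5.5 + 3.5 = 36.5
W- = 7.5 + 1 = 8.5
(Check: W+ + W- = 45 should equal n(n+1)/2 = 45.)
Step 4: Test statistic W = min(W+, W-) = 8.5.
Step 5: Ties in |d|, so use the tie-corrected normal approximation.
        E[W] = n(n+1)/4 = 9*10/4 = 22.5.
        Tie groups: |d|=4 (t=2), |d|=5 (t=2), |d|=7 (t=2); sum(t^3 - t) = 18.
        Var[W] = n(n+1)(2n+1)/24 - sum(t^3-t)/48 = 1710/24 - 18/48 = 70.875.
        z = (W - E[W]) / sqrt(Var[W]) = (8.5 - 22.5) / 8.4187 = -1.6630.
        Two-sided p = 2*Phi(z) = 0.096321.
Step 6: alpha = 0.05. fail to reject H0.

W+ = 36.5, W- = 8.5, W = min = 8.5, p = 0.096321, fail to reject H0.


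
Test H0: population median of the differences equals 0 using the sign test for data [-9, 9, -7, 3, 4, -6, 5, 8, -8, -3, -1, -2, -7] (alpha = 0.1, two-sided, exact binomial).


Step 1: Discard zero differences. Original n = 13; n_eff = number of nonzero differences = 13.
Nonzero differences (with sign): -9, +9, -7, +3, +4, -6, +5, +8, -8, -3, -1, -2, -7
Step 2: Count signs: positive = 5, negative = 8.
Step 3: Under H0: P(positive) = 0.5, so the number of positives S ~ Bin(13, 0.5).
Step 4: Two-sided exact p-value = sum of Bin(13,0.5) probabilities at or below the observed probability = 0.581055.
Step 5: alpha = 0.1. fail to reject H0.

n_eff = 13, pos = 5, neg = 8, p = 0.581055, fail to reject H0.


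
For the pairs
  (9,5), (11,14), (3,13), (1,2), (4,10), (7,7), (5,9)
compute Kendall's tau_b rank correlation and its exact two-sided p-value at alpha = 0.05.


Step 1: Enumerate the 21 unordered pairs (i,j) with i<j and classify each by sign(x_j-x_i) * sign(y_j-y_i).
  (1,2):dx=+2,dy=+9->C; (1,3):dx=-6,dy=+8->D; (1,4):dx=-8,dy=-3->C; (1,5):dx=-5,dy=+5->D
  (1,6):dx=-2,dy=+2->D; (1,7):dx=-4,dy=+4->D; (2,3):dx=-8,dy=-1->C; (2,4):dx=-10,dy=-12->C
  (2,5):dx=-7,dy=-4->C; (2,6):dx=-4,dy=-7->C; (2,7):dx=-6,dy=-5->C; (3,4):dx=-2,dy=-11->C
  (3,5):dx=+1,dy=-3->D; (3,6):dx=+4,dy=-6->D; (3,7):dx=+2,dy=-4->D; (4,5):dx=+3,dy=+8->C
  (4,6):dx=+6,dy=+5->C; (4,7):dx=+4,dy=+7->C; (5,6):dx=+3,dy=-3->D; (5,7):dx=+1,dy=-1->D
  (6,7):dx=-2,dy=+2->D
Step 2: C = 11, D = 10, total pairs = 21.
Step 3: tau = (C - D)/(n(n-1)/2) = (11 - 10)/21 = 0.047619.
Step 4: Exact two-sided p-value (enumerate n! = 5040 permutations of y under H0): p = 1.000000.
Step 5: alpha = 0.05. fail to reject H0.

tau_b = 0.0476 (C=11, D=10), p = 1.000000, fail to reject H0.


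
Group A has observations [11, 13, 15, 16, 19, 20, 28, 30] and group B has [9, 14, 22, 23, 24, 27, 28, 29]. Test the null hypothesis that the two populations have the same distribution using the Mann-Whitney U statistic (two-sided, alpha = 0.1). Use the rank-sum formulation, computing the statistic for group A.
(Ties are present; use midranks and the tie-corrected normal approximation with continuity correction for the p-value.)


Step 1: Combine and sort all 16 observations; assign midranks.
sorted (value, group): (9,Y), (11,X), (13,X), (14,Y), (15,X), (16,X), (19,X), (20,X), (22,Y), (23,Y), (24,Y), (27,Y), (28,X), (28,Y), (29,Y), (30,X)
ranks: 9->1, 11->2, 13->3, 14->4, 15->5, 16->6, 19->7, 20->8, 22->9, 23->10, 24->11, 27->12, 28->13.5, 28->13.5, 29->15, 30->16
Step 2: Rank sum for X: R1 = 2 + 3 + 5 + 6 + 7 + 8 + 13.5 + 16 = 60.5.
Step 3: U_X = R1 - n1(n1+1)/2 = 60.5 - 8*9/2 = 60.5 - 36 = 24.5.
       U_Y = n1*n2 - U_X = 64 - 24.5 = 39.5.
Step 4: Ties are present, so use the tie-corrected normal approximation (with continuity correction) for the p-value.
Step 5: p-value = 0.461920; compare to alpha = 0.1. fail to reject H0.

U_X = 24.5, p = 0.461920, fail to reject H0 at alpha = 0.1.


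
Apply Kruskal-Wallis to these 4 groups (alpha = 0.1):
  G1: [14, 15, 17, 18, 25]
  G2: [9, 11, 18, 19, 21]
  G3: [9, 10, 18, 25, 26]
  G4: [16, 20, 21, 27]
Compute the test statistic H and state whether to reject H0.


Step 1: Combine all N = 19 observations and assign midranks.
sorted (value, group, rank): (9,G2,1.5), (9,G3,1.5), (10,G3,3), (11,G2,4), (14,G1,5), (15,G1,6), (16,G4,7), (17,G1,8), (18,G1,10), (18,G2,10), (18,G3,10), (19,G2,12), (20,G4,13), (21,G2,14.5), (21,G4,14.5), (25,G1,16.5), (25,G3,16.5), (26,G3,18), (27,G4,19)
Step 2: Sum ranks within each group.
R_1 = 45.5 (n_1 = 5)
R_2 = 42 (n_2 = 5)
R_3 = 49 (n_3 = 5)
R_4 = 53.5 (n_4 = 4)
Step 3: H = 12/(N(N+1)) * sum(R_i^2/n_i) - 3(N+1)
     = 12/(19*20) * (45.5^2/5 + 42^2/5 + 49^2/5 + 53.5^2/4) - 3*20
     = 0.031579 * 1962.61 - 60
     = 1.977237.
Step 4: Ties present; correction factor C = 1 - 42/(19^3 - 19) = 0.993860. Corrected H = 1.977237 / 0.993860 = 1.989453.
Step 5: Under H0, H ~ chi^2(3); p-value = 0.574599.
Step 6: alpha = 0.1. fail to reject H0.

H = 1.9895, df = 3, p = 0.574599, fail to reject H0.


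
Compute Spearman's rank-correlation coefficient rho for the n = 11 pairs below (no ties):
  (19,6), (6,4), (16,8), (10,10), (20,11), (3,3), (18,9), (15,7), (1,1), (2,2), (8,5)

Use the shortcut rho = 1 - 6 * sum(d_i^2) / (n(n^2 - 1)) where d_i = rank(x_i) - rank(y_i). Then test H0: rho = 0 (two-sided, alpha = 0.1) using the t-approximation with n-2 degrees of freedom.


Step 1: Rank x and y separately (midranks; no ties here).
rank(x): 19->10, 6->4, 16->8, 10->6, 20->11, 3->3, 18->9, 15->7, 1->1, 2->2, 8->5
rank(y): 6->6, 4->4, 8->8, 10->10, 11->11, 3->3, 9->9, 7->7, 1->1, 2->2, 5->5
Step 2: d_i = R_x(i) - R_y(i); compute d_i^2.
  (10-6)^2=16, (4-4)^2=0, (8-8)^2=0, (6-10)^2=16, (11-11)^2=0, (3-3)^2=0, (9-9)^2=0, (7-7)^2=0, (1-1)^2=0, (2-2)^2=0, (5-5)^2=0
sum(d^2) = 32.
Step 3: rho = 1 - 6*32 / (11*(11^2 - 1)) = 1 - 192/1320 = 0.854545.
Step 4: Under H0, t = rho * sqrt((n-2)/(1-rho^2)) = 4.9360 ~ t(9).
Step 5: Two-sided p-value from the t-distribution with 9 df = 0.000807.
Step 6: alpha = 0.1. reject H0.

rho = 0.8545, p = 0.000807, reject H0 at alpha = 0.1.


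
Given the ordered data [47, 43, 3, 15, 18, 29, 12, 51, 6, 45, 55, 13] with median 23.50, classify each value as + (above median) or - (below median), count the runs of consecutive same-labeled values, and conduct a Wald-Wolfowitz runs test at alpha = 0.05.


Step 1: Compute median = 23.50; label A = above, B = below.
Labels in order: AABBBABABAAB  (n_A = 6, n_B = 6)
Step 2: Count runs R = 8.
Step 3: Under H0 (random ordering), E[R] = 2*n_A*n_B/(n_A+n_B) + 1 = 2*6*6/12 + 1 = 7.0000.
        Var[R] = 2*n_A*n_B*(2*n_A*n_B - n_A - n_B) / ((n_A+n_B)^2 * (n_A+n_B-1)) = 4320/1584 = 2.7273.
        SD[R] = 1.6514.
Step 4: Continuity-corrected z = (R - 0.5 - E[R]) / SD[R] = (8 - 0.5 - 7.0000) / 1.6514 = 0.3028.
Step 5: Two-sided p-value via normal approximation = 2*(1 - Phi(|z|)) = 0.762069.
Step 6: alpha = 0.05. fail to reject H0.

R = 8, z = 0.3028, p = 0.762069, fail to reject H0.


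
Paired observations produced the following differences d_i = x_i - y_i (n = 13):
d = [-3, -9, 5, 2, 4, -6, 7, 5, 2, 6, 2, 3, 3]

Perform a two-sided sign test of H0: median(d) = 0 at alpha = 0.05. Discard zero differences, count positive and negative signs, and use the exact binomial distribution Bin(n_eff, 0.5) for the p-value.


Step 1: Discard zero differences. Original n = 13; n_eff = number of nonzero differences = 13.
Nonzero differences (with sign): -3, -9, +5, +2, +4, -6, +7, +5, +2, +6, +2, +3, +3
Step 2: Count signs: positive = 10, negative = 3.
Step 3: Under H0: P(positive) = 0.5, so the number of positives S ~ Bin(13, 0.5).
Step 4: Two-sided exact p-value = sum of Bin(13,0.5) probabilities at or below the observed probability = 0.092285.
Step 5: alpha = 0.05. fail to reject H0.

n_eff = 13, pos = 10, neg = 3, p = 0.092285, fail to reject H0.


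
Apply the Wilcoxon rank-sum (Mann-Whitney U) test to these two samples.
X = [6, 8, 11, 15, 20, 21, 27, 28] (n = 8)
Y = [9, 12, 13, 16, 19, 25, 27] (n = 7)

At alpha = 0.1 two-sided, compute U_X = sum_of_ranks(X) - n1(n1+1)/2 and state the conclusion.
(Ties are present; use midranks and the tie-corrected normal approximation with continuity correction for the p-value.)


Step 1: Combine and sort all 15 observations; assign midranks.
sorted (value, group): (6,X), (8,X), (9,Y), (11,X), (12,Y), (13,Y), (15,X), (16,Y), (19,Y), (20,X), (21,X), (25,Y), (27,X), (27,Y), (28,X)
ranks: 6->1, 8->2, 9->3, 11->4, 12->5, 13->6, 15->7, 16->8, 19->9, 20->10, 21->11, 25->12, 27->13.5, 27->13.5, 28->15
Step 2: Rank sum for X: R1 = 1 + 2 + 4 + 7 + 10 + 11 + 13.5 + 15 = 63.5.
Step 3: U_X = R1 - n1(n1+1)/2 = 63.5 - 8*9/2 = 63.5 - 36 = 27.5.
       U_Y = n1*n2 - U_X = 56 - 27.5 = 28.5.
Step 4: Ties are present, so use the tie-corrected normal approximation (with continuity correction) for the p-value.
Step 5: p-value = 1.000000; compare to alpha = 0.1. fail to reject H0.

U_X = 27.5, p = 1.000000, fail to reject H0 at alpha = 0.1.


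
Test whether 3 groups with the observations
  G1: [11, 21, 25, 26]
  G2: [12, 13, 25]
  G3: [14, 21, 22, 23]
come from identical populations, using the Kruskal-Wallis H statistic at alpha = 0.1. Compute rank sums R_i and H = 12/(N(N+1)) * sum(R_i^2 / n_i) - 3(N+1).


Step 1: Combine all N = 11 observations and assign midranks.
sorted (value, group, rank): (11,G1,1), (12,G2,2), (13,G2,3), (14,G3,4), (21,G1,5.5), (21,G3,5.5), (22,G3,7), (23,G3,8), (25,G1,9.5), (25,G2,9.5), (26,G1,11)
Step 2: Sum ranks within each group.
R_1 = 27 (n_1 = 4)
R_2 = 14.5 (n_2 = 3)
R_3 = 24.5 (n_3 = 4)
Step 3: H = 12/(N(N+1)) * sum(R_i^2/n_i) - 3(N+1)
     = 12/(11*12) * (27^2/4 + 14.5^2/3 + 24.5^2/4) - 3*12
     = 0.090909 * 402.396 - 36
     = 0.581439.
Step 4: Ties present; correction factor C = 1 - 12/(11^3 - 11) = 0.990909. Corrected H = 0.581439 / 0.990909 = 0.586774.
Step 5: Under H0, H ~ chi^2(2); p-value = 0.745734.
Step 6: alpha = 0.1. fail to reject H0.

H = 0.5868, df = 2, p = 0.745734, fail to reject H0.
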